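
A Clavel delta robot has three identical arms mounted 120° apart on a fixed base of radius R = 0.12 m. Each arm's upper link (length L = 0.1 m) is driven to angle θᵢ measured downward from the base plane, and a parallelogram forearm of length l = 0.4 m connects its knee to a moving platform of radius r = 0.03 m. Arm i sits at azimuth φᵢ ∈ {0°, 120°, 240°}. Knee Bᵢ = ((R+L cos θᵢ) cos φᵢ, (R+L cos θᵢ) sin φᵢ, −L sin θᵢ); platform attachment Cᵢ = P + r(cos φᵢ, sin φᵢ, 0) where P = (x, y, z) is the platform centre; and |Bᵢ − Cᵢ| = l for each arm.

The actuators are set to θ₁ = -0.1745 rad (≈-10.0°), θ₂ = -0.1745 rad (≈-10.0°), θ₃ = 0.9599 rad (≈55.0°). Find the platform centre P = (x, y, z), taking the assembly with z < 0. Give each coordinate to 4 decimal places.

(0.0780, 0.1352, -0.3425)

arm 1 at φ=0.0°: ρ1 = 0.1885;  S1 = (0.1885, 0.0000, 0.0174)
S2 = (0.1885·cos120.0°, 0.1885·sin120.0°, 0.0174) = (-0.0942, 0.1632, 0.0174)
S3 = (0.1474·cos240.0°, 0.1474·sin240.0°, -0.0819) = (-0.0737, -0.1276, -0.0819)
|S₂|²−|S₁|² = 0.0000;  |S₃|²−|S₁|² = -0.0074
linear system: -0.5654x+0.3265y = 0.0000−0.0000z; -0.5243x+-0.2552y = -0.0074−-0.1985z
det = 0.3155;  x = 0.0077+-0.2055z,  y = 0.0133+-0.3559z
sphere 1 gives Az²+Bz+C=0 with A=1.1688, B=0.0301, C=-0.1268;  B²−4AC=0.5939;  roots -0.3425, 0.3168;  negative root z = -0.3425
x = 0.0780, y = 0.1352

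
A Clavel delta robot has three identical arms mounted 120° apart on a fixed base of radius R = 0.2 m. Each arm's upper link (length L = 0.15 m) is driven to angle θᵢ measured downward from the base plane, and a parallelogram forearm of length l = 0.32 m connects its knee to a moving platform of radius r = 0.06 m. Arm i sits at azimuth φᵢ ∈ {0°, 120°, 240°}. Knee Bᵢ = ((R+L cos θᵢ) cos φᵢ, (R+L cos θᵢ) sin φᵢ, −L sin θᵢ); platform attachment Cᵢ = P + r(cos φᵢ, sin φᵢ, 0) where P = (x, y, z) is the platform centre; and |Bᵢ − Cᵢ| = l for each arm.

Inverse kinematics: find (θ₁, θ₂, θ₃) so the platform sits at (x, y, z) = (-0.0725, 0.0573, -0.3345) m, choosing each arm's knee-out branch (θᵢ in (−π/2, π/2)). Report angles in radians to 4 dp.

φ1=0.0° → target in arm frame (-0.0725, 0.0573)
  A=0.2125, B=-0.3345, C=(l²−L²−A²−y'²−z²)/(2L)=-0.2681
  γ=atan2(-0.3345,0.2125)=-1.0048;  ψ=arccos(-0.6765)=2.3138;  θ1=γ+ψ≈1.3090
rotate P by −φ2: (0.0859, 0.0341, -0.3345)
  e−x'=0.0541;  (l²−L²−(e−x')²−y'²−z²)/2L = -0.1203
  θ2 = atan2(B,A) + arccos(C/0.3389) = 0.5233
rotate P by −φ3: (-0.0134, -0.0914, -0.3345)
  A=0.1534, B=-0.3345, C=(l²−L²−A²−y'²−z²)/(2L)=-0.2129
  θ3 = atan2(B,A) + arccos(C/0.3680) = 1.0469

θ₁ = 1.3090, θ₂ = 0.5233, θ₃ = 1.0469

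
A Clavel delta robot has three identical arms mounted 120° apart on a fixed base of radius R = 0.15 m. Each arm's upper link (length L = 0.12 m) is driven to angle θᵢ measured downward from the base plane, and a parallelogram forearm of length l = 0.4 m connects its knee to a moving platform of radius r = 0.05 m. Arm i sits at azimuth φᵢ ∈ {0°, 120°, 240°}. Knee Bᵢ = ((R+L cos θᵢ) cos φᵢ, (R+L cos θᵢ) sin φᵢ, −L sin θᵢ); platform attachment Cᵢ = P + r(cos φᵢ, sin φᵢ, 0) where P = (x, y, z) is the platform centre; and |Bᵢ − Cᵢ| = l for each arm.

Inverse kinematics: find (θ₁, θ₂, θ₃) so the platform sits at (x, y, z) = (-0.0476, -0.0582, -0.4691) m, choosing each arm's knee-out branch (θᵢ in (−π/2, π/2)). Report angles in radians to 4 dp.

rotate P by −φ1: (-0.0476, -0.0582, -0.4691)
  e−x'=0.1476;  (l²−L²−(e−x')²−y'²−z²)/2L = -0.4151
  θ1 = atan2(B,A) + arccos(C/0.4918) = 1.3098
arm 2 (φ=120.0°): x'=-0.0266, y'=0.0703
  A cos θ + B sin θ = C:  0.1266·cos θ + -0.4691·sin θ = -0.3976
  √(A²+B²)=0.4859;  θ2 = -1.3072+2.5293 ≈ 1.2221
arm 3 (φ=240.0°): x'=0.0742, y'=-0.0121
  A cos θ + B sin θ = C:  0.0258·cos θ + -0.4691·sin θ = -0.3136
  γ=atan2(-0.4691,0.0258)=-1.5159;  ψ=arccos(-0.6675)=2.3017;  θ3=γ+ψ≈0.7858

θ₁ = 1.3098, θ₂ = 1.2221, θ₃ = 0.7858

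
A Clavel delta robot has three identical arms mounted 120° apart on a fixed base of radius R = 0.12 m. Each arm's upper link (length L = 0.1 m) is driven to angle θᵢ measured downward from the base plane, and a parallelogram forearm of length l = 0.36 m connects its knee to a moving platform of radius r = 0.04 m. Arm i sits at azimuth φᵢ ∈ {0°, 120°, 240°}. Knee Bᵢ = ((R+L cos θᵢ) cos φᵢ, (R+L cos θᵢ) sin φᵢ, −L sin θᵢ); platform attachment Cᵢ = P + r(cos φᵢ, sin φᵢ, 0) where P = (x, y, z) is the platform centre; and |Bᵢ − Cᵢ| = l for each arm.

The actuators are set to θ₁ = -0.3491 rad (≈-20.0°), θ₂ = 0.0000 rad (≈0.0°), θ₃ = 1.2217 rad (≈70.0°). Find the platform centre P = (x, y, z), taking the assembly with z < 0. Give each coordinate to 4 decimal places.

φ1=0.0°: virtual centre (0.1740, 0.0000, 0.0342), radius l
arm 2 at φ=120.0°: ρ2 = 0.1800;  centre 2 = (-0.0900, 0.1559, 0.0000)
centre 3 = (0.1142·cos240.0°, 0.1142·sin240.0°, -0.0940) = (-0.0571, -0.0989, -0.0940)
|centre ₂|²−|centre ₁|² = 0.0010;  |centre ₃|²−|centre ₁|² = -0.0096
plane₁₂: -0.5279x+0.3118y+-0.0684z = 0.0010
Cramer: x(z) = 0.0112-0.3761z;  y(z) = 0.0221-0.4174z
sphere 1 gives Az²+Bz+C=0 with A=1.3156, B=0.0355, C=-0.1015;  B²−4AC=0.5352;  roots -0.2915, 0.2645;  negative root z = -0.2915
x = 0.1209, y = 0.1438

(0.1209, 0.1438, -0.2915)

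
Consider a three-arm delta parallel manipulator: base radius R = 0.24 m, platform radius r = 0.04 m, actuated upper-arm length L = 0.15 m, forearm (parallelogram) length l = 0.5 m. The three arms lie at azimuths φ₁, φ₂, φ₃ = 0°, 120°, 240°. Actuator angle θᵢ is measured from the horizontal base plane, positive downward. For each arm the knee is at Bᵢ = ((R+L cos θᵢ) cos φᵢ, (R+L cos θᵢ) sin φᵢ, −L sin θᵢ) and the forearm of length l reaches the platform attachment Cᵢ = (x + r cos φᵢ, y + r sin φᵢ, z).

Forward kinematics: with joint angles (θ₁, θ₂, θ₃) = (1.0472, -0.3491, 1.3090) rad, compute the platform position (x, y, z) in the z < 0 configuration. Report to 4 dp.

centre 1 = (0.2750·cos0.0°, 0.2750·sin0.0°, -0.1299) = (0.2750, 0.0000, -0.1299)
arm 2 at φ=120.0°: e+L cos θ2 = 0.3410;  centre 2 = (-0.1705, 0.2953, 0.0513)
centre 3 = (0.2388·cos240.0°, 0.2388·sin240.0°, -0.1449) = (-0.1194, -0.2068, -0.1449)
subtract pairs → two planes through P
plane₁₂: -0.8910x+0.5905y+0.3624z = 0.0264
Cramer: x(z) = -0.0028+0.1585z;  y(z) = 0.0404-0.3746z
into |P−centre ₁|² = l²: 1.1655z² + 0.1415z + -0.1543 = 0;  Δ = 0.7393;  z = -0.4296 or 0.3082 → z<0 root = -0.4296
x = -0.0709, y = 0.2013

(-0.0709, 0.2013, -0.4296)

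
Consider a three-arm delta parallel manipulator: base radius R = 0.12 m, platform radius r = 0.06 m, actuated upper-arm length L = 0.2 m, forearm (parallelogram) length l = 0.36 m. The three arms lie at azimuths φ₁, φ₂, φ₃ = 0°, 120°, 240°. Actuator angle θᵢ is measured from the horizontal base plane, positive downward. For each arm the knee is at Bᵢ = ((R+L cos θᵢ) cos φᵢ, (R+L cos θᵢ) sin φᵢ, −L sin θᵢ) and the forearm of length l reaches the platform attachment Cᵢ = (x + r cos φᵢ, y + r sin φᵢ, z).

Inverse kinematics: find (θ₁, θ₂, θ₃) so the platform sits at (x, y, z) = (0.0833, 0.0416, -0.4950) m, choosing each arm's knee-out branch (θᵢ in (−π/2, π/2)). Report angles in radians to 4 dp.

rotate P by −φ1: (0.0833, 0.0416, -0.4950)
  A=-0.0233, B=-0.4950, C=(l²−L²−A²−y'²−z²)/(2L)=-0.3942
  θ1 = atan2(B,A) + arccos(C/0.4955) = 0.8729
φ2=120.0° → target in arm frame (-0.0056, -0.0929)
  e−x'=0.0656;  (l²−L²−(e−x')²−y'²−z²)/2L = -0.4209
  γ=atan2(-0.4950,0.0656)=-1.4390;  ψ=arccos(-0.8430)=2.5736;  θ2=γ+ψ≈1.1346
rotate P by −φ3: (-0.0777, 0.0513, -0.4950)
  A cos θ + B sin θ = C:  0.1377·cos θ + -0.4950·sin θ = -0.4425
  γ=atan2(-0.4950,0.1377)=-1.2995;  ψ=arccos(-0.8613)=2.6087;  θ3=γ+ψ≈1.3091

θ₁ = 0.8729, θ₂ = 1.1346, θ₃ = 1.3091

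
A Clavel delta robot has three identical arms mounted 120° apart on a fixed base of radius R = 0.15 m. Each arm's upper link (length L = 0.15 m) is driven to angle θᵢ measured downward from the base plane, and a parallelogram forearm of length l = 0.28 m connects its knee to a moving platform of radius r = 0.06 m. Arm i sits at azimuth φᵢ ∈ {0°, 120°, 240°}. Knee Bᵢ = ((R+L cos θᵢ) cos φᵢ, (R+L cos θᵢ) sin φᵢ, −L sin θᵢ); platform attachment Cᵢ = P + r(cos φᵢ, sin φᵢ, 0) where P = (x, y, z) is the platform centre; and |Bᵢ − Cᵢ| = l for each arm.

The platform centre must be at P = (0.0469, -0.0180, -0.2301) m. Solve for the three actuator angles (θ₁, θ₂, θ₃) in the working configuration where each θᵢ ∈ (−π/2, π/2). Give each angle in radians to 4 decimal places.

θ₁ = 0.1742, θ₂ = 0.6979, θ₃ = 0.5235

rotate P by −φ1: (0.0469, -0.0180, -0.2301)
  A=0.0431, B=-0.2301, C=(l²−L²−A²−y'²−z²)/(2L)=0.0026
  γ=atan2(-0.2301,0.0431)=-1.3856;  ψ=arccos(0.0110)=1.5598;  θ1=γ+ψ≈0.1742
φ2=120.0° → target in arm frame (-0.0390, -0.0316)
  A=0.1290, B=-0.2301, C=(l²−L²−A²−y'²−z²)/(2L)=-0.0490
  γ=atan2(-0.2301,0.1290)=-1.0597;  ψ=arccos(-0.1857)=1.7576;  θ2=γ+ψ≈0.6979
rotate P by −φ3: (-0.0079, 0.0496, -0.2301)
  e−x'=0.0979;  (l²−L²−(e−x')²−y'²−z²)/2L = -0.0303
  θ3 = atan2(B,A) + arccos(C/0.2500) = 0.5235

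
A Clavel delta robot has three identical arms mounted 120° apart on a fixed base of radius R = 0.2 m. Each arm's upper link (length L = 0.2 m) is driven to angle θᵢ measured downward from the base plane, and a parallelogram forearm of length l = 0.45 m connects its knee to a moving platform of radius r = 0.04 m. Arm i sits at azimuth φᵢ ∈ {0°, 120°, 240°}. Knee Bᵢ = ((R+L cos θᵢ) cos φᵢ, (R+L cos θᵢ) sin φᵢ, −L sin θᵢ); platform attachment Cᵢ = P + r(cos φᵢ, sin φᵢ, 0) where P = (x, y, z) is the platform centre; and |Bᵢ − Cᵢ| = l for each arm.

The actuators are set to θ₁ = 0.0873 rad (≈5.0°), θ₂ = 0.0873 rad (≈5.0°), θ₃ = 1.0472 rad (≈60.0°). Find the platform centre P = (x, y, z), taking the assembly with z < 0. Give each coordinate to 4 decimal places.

φ1=0.0°: virtual centre (0.3592, 0.0000, -0.0174), radius l
arm 2 at φ=120.0°: e+L cos θ2 = 0.3592;  centre 2 = (-0.1796, 0.3111, -0.0174)
centre 3 = (0.2600·cos240.0°, 0.2600·sin240.0°, -0.1732) = (-0.1300, -0.2252, -0.1732)
|centre ₂|²−|centre ₁|² = 0.0000;  |centre ₃|²−|centre ₁|² = -0.0318
plane₁₂: -1.0777x+0.6222y+0.0000z = 0.0000
Cramer: x(z) = 0.0181-0.1772z;  y(z) = 0.0313-0.3069z
quadratic in z: (1.1255)z²+(0.1366)z+(-0.0848)=0, √Δ=0.6329 → z ∈ {-0.3418, 0.2205}; z = -0.3418 (taking z<0)
x = 0.0786, y = 0.1362

(0.0786, 0.1362, -0.3418)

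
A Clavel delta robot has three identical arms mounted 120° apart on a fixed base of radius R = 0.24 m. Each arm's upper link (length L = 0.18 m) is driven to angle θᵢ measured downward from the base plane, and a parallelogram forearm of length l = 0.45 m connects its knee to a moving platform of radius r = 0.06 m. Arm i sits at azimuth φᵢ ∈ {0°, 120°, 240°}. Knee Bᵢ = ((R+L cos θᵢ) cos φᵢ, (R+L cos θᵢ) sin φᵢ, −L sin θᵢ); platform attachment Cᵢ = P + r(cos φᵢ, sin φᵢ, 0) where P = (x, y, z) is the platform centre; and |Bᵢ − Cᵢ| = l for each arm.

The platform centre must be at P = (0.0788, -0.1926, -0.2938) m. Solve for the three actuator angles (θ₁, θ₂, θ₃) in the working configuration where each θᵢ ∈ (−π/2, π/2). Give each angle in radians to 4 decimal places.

θ₁ = -0.0001, θ₂ = 1.3088, θ₃ = -0.3487

φ1=0.0° → target in arm frame (0.0788, -0.1926)
  A cos θ + B sin θ = C:  0.1012·cos θ + -0.2938·sin θ = 0.1012
  θ1 = atan2(B,A) + arccos(C/0.3107) = -0.0001
rotate P by −φ2: (-0.2062, 0.0281, -0.2938)
  A=0.3862, B=-0.2938, C=(l²−L²−A²−y'²−z²)/(2L)=-0.1838
  θ2 = atan2(B,A) + arccos(C/0.4852) = 1.3088
rotate P by −φ3: (0.1274, 0.1645, -0.2938)
  A cos θ + B sin θ = C:  0.0526·cos θ + -0.2938·sin θ = 0.1498
  γ=atan2(-0.2938,0.0526)=-1.3936;  ψ=arccos(0.5020)=1.0449;  θ3=γ+ψ≈-0.3487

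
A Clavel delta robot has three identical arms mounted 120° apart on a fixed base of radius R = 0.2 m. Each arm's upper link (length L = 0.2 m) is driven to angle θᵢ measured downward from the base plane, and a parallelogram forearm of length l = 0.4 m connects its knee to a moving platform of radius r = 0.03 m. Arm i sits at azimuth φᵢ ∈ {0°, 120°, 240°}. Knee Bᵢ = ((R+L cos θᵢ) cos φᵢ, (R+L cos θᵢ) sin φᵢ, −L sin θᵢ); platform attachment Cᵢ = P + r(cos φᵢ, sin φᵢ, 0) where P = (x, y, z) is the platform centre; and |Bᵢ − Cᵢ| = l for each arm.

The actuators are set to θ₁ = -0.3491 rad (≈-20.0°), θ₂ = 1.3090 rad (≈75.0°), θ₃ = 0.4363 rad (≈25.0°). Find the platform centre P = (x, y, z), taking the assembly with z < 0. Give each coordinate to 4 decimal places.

arm 1 at φ=0.0°: e+L cos θ1 = 0.3579;  centre 1 = (0.3579, 0.0000, 0.0684)
arm 2 at φ=120.0°: e+L cos θ2 = 0.2218;  centre 2 = (-0.1109, 0.1921, -0.1932)
centre 3 = (0.3513·cos240.0°, 0.3513·sin240.0°, -0.0845) = (-0.1756, -0.3042, -0.0845)
eliminate P² terms by subtracting sphere 1 from 2 and 3
plane₁₂: -0.9376x+0.3841y+-0.5232z = -0.0463
det = 0.9804;  x = 0.0296+-0.4445z,  y = -0.0482+0.2770z
into |P−centre ₁|² = l²: 1.2743z² + 0.1284z + -0.0452 = 0;  Δ = 0.2469;  z = -0.2453 or 0.1446 → z<0 root = -0.2453
x = 0.1387, y = -0.1162

(0.1387, -0.1162, -0.2453)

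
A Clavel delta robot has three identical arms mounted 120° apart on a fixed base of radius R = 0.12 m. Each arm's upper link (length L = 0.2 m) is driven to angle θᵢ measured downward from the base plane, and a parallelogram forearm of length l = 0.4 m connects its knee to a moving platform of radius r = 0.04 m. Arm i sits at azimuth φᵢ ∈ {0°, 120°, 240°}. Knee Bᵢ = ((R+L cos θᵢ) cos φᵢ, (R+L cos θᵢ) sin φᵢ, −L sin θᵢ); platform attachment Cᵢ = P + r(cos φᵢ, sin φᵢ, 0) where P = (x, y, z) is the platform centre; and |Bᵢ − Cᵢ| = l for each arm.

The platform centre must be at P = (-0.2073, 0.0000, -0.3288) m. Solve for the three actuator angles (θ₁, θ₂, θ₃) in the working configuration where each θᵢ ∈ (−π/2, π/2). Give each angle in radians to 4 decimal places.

arm 1 (φ=0.0°): x'=-0.2073, y'=0.0000
  A cos θ + B sin θ = C:  0.2873·cos θ + -0.3288·sin θ = -0.1766
  γ=atan2(-0.3288,0.2873)=-0.8527;  ψ=arccos(-0.4045)=1.9872;  θ1=γ+ψ≈1.1346
rotate P by −φ2: (0.1036, 0.1795, -0.3288)
  A=-0.0236, B=-0.3288, C=(l²−L²−A²−y'²−z²)/(2L)=-0.0522
  √(A²+B²)=0.3296;  θ2 = -1.6426+1.7300 ≈ 0.0874
rotate P by −φ3: (0.1037, -0.1795, -0.3288)
  A=-0.0237, B=-0.3288, C=(l²−L²−A²−y'²−z²)/(2L)=-0.0522
  √(A²+B²)=0.3296;  θ3 = -1.6426+1.7300 ≈ 0.0874

θ₁ = 1.1346, θ₂ = 0.0874, θ₃ = 0.0874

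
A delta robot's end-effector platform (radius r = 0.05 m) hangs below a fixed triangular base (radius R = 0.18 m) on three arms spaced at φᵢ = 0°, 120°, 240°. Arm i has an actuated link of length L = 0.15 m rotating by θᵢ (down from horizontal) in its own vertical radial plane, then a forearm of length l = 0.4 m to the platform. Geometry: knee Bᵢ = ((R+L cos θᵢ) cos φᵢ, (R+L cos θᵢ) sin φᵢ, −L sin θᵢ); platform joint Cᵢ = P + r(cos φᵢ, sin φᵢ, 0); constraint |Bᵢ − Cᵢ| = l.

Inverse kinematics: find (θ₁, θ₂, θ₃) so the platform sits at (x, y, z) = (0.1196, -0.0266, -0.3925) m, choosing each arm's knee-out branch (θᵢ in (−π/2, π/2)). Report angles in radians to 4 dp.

θ₁ = 0.1745, θ₂ = 1.0468, θ₃ = 0.8725

arm 1 (φ=0.0°): x'=0.1196, y'=-0.0266
  A=0.0104, B=-0.3925, C=(l²−L²−A²−y'²−z²)/(2L)=-0.0579
  √(A²+B²)=0.3926;  θ1 = -1.5443+1.7188 ≈ 0.1745
φ2=120.0° → target in arm frame (-0.0828, -0.0903)
  A cos θ + B sin θ = C:  0.2128·cos θ + -0.3925·sin θ = -0.2334
  γ=atan2(-0.3925,0.2128)=-1.0739;  ψ=arccos(-0.5226)=2.1207;  θ2=γ+ψ≈1.0468
arm 3 (φ=240.0°): x'=-0.0368, y'=0.1169
  A=0.1668, B=-0.3925, C=(l²−L²−A²−y'²−z²)/(2L)=-0.1934
  θ3 = atan2(B,A) + arccos(C/0.4265) = 0.8725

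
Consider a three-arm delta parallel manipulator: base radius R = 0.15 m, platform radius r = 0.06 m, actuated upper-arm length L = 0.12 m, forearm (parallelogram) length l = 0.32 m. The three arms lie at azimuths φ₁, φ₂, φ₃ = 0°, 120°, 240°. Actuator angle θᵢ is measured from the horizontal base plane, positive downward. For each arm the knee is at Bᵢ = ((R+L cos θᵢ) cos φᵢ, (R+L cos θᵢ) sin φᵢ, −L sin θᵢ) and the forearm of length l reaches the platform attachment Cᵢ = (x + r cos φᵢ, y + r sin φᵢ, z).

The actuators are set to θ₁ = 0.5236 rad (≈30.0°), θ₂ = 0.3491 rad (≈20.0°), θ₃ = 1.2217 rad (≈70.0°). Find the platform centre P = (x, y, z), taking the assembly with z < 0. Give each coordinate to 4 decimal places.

(0.0402, 0.1066, -0.3196)

arm 1 at φ=0.0°: e+L cos θ1 = 0.1939;  S1 = (0.1939, 0.0000, -0.0600)
arm 2 at φ=120.0°: e+L cos θ2 = 0.2028;  S2 = (-0.1014, 0.1756, -0.0410)
φ3=240.0°: virtual centre (-0.0655, -0.1135, -0.1128), radius l
eliminate P² terms by subtracting sphere 1 from 2 and 3
plane₁₂: -0.5906x+0.3512y+0.0379z = 0.0016
det = 0.3163;  x = 0.0114+-0.0900z,  y = 0.0237+-0.2592z
quadratic in z: (1.0753)z²+(0.1405)z+(-0.0649)=0, √Δ=0.5468 → z ∈ {-0.3196, 0.1889}; z = -0.3196 (taking z<0)
x = 0.0402, y = 0.1066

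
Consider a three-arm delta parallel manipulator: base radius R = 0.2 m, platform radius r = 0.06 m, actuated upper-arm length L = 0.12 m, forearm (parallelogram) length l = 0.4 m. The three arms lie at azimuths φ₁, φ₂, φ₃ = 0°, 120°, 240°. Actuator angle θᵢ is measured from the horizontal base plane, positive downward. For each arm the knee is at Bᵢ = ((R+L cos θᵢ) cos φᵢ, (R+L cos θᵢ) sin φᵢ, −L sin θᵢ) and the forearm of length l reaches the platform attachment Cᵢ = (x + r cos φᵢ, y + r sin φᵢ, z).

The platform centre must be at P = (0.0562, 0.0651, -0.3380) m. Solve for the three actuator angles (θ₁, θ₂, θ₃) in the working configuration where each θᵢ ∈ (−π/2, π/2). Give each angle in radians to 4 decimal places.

φ1=0.0° → target in arm frame (0.0562, 0.0651)
  A cos θ + B sin θ = C:  0.0838·cos θ + -0.3380·sin θ = 0.0837
  √(A²+B²)=0.3482;  θ1 = -1.3278+1.3280 ≈ 0.0002
φ2=120.0° → target in arm frame (0.0283, -0.0812)
  A cos θ + B sin θ = C:  0.1117·cos θ + -0.3380·sin θ = 0.0512
  θ2 = atan2(B,A) + arccos(C/0.3560) = 0.1750
arm 3 (φ=240.0°): x'=-0.0845, y'=0.0161
  e−x'=0.2245;  (l²−L²−(e−x')²−y'²−z²)/2L = -0.0804
  γ=atan2(-0.3380,0.2245)=-0.9845;  ψ=arccos(-0.1981)=1.7703;  θ3=γ+ψ≈0.7857

θ₁ = 0.0002, θ₂ = 0.1750, θ₃ = 0.7857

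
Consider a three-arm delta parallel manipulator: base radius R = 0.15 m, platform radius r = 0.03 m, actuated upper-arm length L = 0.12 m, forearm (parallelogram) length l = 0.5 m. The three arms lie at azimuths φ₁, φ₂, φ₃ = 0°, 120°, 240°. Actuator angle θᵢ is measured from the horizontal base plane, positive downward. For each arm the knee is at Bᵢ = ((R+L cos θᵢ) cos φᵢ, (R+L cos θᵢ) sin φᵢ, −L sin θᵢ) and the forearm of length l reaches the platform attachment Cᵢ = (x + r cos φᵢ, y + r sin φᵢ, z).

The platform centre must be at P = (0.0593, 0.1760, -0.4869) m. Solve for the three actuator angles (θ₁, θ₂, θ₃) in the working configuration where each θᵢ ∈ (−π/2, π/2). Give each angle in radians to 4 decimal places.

φ1=0.0° → target in arm frame (0.0593, 0.1760)
  A=0.0607, B=-0.4869, C=(l²−L²−A²−y'²−z²)/(2L)=-0.1506
  γ=atan2(-0.4869,0.0607)=-1.4468;  ψ=arccos(-0.3068)=1.8827;  θ1=γ+ψ≈0.4359
rotate P by −φ2: (0.1228, -0.1394, -0.4869)
  A cos θ + B sin θ = C:  -0.0028·cos θ + -0.4869·sin θ = -0.0871
  γ=atan2(-0.4869,-0.0028)=-1.5765;  ψ=arccos(-0.1788)=1.7506;  θ2=γ+ψ≈0.1741
arm 3 (φ=240.0°): x'=-0.1821, y'=-0.0366
  e−x'=0.3021;  (l²−L²−(e−x')²−y'²−z²)/2L = -0.3919
  θ3 = atan2(B,A) + arccos(C/0.5730) = 1.3085

θ₁ = 0.4359, θ₂ = 0.1741, θ₃ = 1.3085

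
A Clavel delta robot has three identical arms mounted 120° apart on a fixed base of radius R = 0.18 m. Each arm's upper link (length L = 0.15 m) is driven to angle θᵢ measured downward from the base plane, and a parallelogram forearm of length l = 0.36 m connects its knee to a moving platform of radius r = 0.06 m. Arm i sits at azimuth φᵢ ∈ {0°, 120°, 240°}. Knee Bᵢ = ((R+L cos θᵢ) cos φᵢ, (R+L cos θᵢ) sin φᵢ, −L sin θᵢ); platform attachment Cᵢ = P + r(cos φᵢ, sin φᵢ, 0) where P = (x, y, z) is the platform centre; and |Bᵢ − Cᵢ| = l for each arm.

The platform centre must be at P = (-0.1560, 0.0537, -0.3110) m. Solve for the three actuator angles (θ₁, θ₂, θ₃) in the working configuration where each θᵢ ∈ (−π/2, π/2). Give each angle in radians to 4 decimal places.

θ₁ = 1.3089, θ₂ = 0.0001, θ₃ = 0.5239

φ1=0.0° → target in arm frame (-0.1560, 0.0537)
  A=0.2760, B=-0.3110, C=(l²−L²−A²−y'²−z²)/(2L)=-0.2289
  θ1 = atan2(B,A) + arccos(C/0.4158) = 1.3089
arm 2 (φ=120.0°): x'=0.1245, y'=0.1082
  A=-0.0045, B=-0.3110, C=(l²−L²−A²−y'²−z²)/(2L)=-0.0045
  θ2 = atan2(B,A) + arccos(C/0.3110) = 0.0001
φ3=240.0° → target in arm frame (0.0315, -0.1619)
  e−x'=0.0885;  (l²−L²−(e−x')²−y'²−z²)/2L = -0.0789
  γ=atan2(-0.3110,0.0885)=-1.2935;  ψ=arccos(-0.2441)=1.8174;  θ3=γ+ψ≈0.5239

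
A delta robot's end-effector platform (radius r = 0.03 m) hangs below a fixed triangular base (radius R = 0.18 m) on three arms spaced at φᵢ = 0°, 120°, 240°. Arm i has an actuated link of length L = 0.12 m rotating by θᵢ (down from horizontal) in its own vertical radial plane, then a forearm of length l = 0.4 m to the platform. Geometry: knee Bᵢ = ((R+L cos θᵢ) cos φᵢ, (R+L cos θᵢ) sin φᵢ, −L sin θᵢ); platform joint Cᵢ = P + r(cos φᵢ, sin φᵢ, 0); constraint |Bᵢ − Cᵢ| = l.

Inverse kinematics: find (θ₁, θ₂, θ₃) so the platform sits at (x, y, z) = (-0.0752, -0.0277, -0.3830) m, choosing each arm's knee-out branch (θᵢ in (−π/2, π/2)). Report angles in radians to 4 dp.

θ₁ = 1.0471, θ₂ = 0.6111, θ₃ = 0.3494

φ1=0.0° → target in arm frame (-0.0752, -0.0277)
  A=0.2252, B=-0.3830, C=(l²−L²−A²−y'²−z²)/(2L)=-0.2190
  √(A²+B²)=0.4443;  θ1 = -1.0393+2.0863 ≈ 1.0471
rotate P by −φ2: (0.0136, 0.0790, -0.3830)
  A=0.1364, B=-0.3830, C=(l²−L²−A²−y'²−z²)/(2L)=-0.1080
  γ=atan2(-0.3830,0.1364)=-1.2287;  ψ=arccos(-0.2657)=1.8398;  θ2=γ+ψ≈0.6111
φ3=240.0° → target in arm frame (0.0616, -0.0513)
  A cos θ + B sin θ = C:  0.0884·cos θ + -0.3830·sin θ = -0.0481
  θ3 = atan2(B,A) + arccos(C/0.3931) = 0.3494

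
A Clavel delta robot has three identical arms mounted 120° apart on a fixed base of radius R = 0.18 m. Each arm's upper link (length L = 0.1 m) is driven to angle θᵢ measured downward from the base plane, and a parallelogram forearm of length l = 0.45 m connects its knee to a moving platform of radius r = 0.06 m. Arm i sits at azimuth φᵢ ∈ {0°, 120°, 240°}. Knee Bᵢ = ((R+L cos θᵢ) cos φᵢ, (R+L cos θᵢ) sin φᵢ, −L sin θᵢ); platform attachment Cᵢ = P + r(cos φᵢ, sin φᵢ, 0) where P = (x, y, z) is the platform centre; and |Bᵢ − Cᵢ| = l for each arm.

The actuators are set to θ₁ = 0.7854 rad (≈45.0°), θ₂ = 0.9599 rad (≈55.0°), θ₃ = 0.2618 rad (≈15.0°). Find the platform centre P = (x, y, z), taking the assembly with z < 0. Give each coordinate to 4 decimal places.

arm 1 at φ=0.0°: e+L cos θ1 = 0.1907;  O1 = (0.1907, 0.0000, -0.0707)
arm 2 at φ=120.0°: e+L cos θ2 = 0.1774;  O2 = (-0.0887, 0.1536, -0.0819)
arm 3 at φ=240.0°: e+L cos θ3 = 0.2166;  O3 = (-0.1083, -0.1876, -0.0259)
|O₂|²−|O₁|² = -0.0032;  |O₃|²−|O₁|² = 0.0062
[-0.5588 0.3072 -0.0224]·P = -0.0032;  [-0.5980 -0.3751 0.0897]·P = 0.0062
Cramer: x(z) = -0.0018+0.0487z;  y(z) = -0.0137+0.1614z
quadratic in z: (1.0284)z²+(0.1183)z+(-0.1603)=0, √Δ=0.8205 → z ∈ {-0.4564, 0.3414}; z = -0.4564 (taking z<0)
x = -0.0240, y = -0.0874

(-0.0240, -0.0874, -0.4564)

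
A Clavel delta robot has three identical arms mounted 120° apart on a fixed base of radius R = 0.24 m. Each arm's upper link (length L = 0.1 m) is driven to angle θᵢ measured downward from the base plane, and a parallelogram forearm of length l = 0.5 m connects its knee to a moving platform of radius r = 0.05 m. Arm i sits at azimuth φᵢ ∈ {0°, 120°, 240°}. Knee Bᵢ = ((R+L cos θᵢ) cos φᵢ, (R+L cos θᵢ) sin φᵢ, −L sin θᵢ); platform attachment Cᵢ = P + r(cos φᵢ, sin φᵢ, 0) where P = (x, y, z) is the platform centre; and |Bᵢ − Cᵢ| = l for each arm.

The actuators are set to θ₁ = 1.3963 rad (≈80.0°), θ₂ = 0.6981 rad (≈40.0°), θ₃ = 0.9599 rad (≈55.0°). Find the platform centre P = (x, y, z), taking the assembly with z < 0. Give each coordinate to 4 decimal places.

arm 1 at φ=0.0°: ρ1 = 0.2074;  S1 = (0.2074, 0.0000, -0.0985)
S2 = (0.2666·cos120.0°, 0.2666·sin120.0°, -0.0643) = (-0.1333, 0.2309, -0.0643)
φ3=240.0°: virtual centre (-0.1237, -0.2142, -0.0819), radius l
subtract pairs → two planes through P
[-0.6813 0.4618 0.0684]·P = 0.0225;  [-0.6621 -0.4284 0.0331]·P = 0.0152
det = 0.5976;  x = -0.0279+0.0746z,  y = 0.0076+-0.0380z
sphere 1 gives Az²+Bz+C=0 with A=1.0070, B=0.1613, C=-0.1849;  B²−4AC=0.7708;  roots -0.5160, 0.3558;  negative root z = -0.5160
x = -0.0664, y = 0.0272

(-0.0664, 0.0272, -0.5160)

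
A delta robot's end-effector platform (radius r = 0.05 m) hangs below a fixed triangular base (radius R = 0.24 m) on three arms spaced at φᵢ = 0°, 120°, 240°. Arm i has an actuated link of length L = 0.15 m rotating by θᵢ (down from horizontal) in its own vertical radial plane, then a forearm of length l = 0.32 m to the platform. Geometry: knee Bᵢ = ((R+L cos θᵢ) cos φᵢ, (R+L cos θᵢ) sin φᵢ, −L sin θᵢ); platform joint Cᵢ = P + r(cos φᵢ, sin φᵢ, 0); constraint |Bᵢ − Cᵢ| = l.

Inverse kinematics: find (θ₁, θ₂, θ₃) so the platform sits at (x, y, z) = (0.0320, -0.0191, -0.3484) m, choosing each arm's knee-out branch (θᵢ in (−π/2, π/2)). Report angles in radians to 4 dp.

θ₁ = 1.0471, θ₂ = 1.3962, θ₃ = 1.2216

rotate P by −φ1: (0.0320, -0.0191, -0.3484)
  A=0.1580, B=-0.3484, C=(l²−L²−A²−y'²−z²)/(2L)=-0.2227
  θ1 = atan2(B,A) + arccos(C/0.3826) = 1.0471
φ2=120.0° → target in arm frame (-0.0325, -0.0182)
  A cos θ + B sin θ = C:  0.2225·cos θ + -0.3484·sin θ = -0.3045
  θ2 = atan2(B,A) + arccos(C/0.4134) = 1.3962
rotate P by −φ3: (0.0005, 0.0373, -0.3484)
  e−x'=0.1895;  (l²−L²−(e−x')²−y'²−z²)/2L = -0.2626
  γ=atan2(-0.3484,0.1895)=-1.0727;  ψ=arccos(-0.6620)=2.2943;  θ3=γ+ψ≈1.2216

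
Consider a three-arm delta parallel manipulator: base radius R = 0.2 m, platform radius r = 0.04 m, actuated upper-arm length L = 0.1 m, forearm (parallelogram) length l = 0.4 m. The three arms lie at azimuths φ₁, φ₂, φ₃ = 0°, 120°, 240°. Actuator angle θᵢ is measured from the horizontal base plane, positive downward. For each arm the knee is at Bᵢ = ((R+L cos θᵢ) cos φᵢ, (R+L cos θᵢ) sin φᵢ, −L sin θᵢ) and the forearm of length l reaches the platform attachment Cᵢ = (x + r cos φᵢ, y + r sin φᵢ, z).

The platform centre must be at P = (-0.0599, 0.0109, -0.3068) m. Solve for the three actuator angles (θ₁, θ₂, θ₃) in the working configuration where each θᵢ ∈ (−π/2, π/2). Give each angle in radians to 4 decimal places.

θ₁ = 0.5237, θ₂ = -0.2616, θ₃ = -0.0871

arm 1 (φ=0.0°): x'=-0.0599, y'=0.0109
  e−x'=0.2199;  (l²−L²−(e−x')²−y'²−z²)/2L = 0.0370
  γ=atan2(-0.3068,0.2199)=-0.9489;  ψ=arccos(0.0980)=1.4726;  θ1=γ+ψ≈0.5237
arm 2 (φ=120.0°): x'=0.0394, y'=0.0464
  A cos θ + B sin θ = C:  0.1206·cos θ + -0.3068·sin θ = 0.1959
  γ=atan2(-0.3068,0.1206)=-1.1962;  ψ=arccos(0.5941)=0.9346;  θ2=γ+ψ≈-0.2616
φ3=240.0° → target in arm frame (0.0205, -0.0573)
  e−x'=0.1395;  (l²−L²−(e−x')²−y'²−z²)/2L = 0.1657
  √(A²+B²)=0.3370;  θ3 = -1.1441+1.0570 ≈ -0.0871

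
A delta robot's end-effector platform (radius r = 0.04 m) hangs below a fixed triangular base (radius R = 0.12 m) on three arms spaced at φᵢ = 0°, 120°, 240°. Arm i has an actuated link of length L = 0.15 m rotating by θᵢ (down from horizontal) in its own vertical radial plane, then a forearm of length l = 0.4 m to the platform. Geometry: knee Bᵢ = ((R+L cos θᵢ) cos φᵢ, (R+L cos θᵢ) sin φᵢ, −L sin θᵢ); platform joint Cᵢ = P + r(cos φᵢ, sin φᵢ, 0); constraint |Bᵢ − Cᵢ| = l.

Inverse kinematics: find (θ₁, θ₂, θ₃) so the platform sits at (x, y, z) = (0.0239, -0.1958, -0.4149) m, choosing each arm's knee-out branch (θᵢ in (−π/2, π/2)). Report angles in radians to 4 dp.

θ₁ = 0.7855, θ₂ = 1.3967, θ₃ = 0.2620

arm 1 (φ=0.0°): x'=0.0239, y'=-0.1958
  A cos θ + B sin θ = C:  0.0561·cos θ + -0.4149·sin θ = -0.2538
  γ=atan2(-0.4149,0.0561)=-1.4364;  ψ=arccos(-0.6061)=2.2219;  θ1=γ+ψ≈0.7855
arm 2 (φ=120.0°): x'=-0.1815, y'=0.0772
  A cos θ + B sin θ = C:  0.2615·cos θ + -0.4149·sin θ = -0.3633
  θ2 = atan2(B,A) + arccos(C/0.4904) = 1.3967
rotate P by −φ3: (0.1576, 0.1186, -0.4149)
  A cos θ + B sin θ = C:  -0.0776·cos θ + -0.4149·sin θ = -0.1824
  √(A²+B²)=0.4221;  θ3 = -1.7557+2.0178 ≈ 0.2620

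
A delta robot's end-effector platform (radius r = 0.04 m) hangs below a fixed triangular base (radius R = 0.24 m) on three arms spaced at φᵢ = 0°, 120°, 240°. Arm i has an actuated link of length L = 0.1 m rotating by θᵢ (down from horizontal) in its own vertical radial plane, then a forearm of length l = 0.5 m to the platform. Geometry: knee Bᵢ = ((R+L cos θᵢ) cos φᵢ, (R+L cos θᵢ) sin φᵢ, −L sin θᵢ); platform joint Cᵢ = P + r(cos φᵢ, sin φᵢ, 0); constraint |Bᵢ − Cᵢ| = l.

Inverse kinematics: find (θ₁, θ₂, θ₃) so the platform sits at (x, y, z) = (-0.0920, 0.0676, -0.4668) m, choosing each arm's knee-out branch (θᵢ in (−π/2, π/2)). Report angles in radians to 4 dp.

arm 1 (φ=0.0°): x'=-0.0920, y'=0.0676
  A=0.2920, B=-0.4668, C=(l²−L²−A²−y'²−z²)/(2L)=-0.3387
  γ=atan2(-0.4668,0.2920)=-1.0118;  ψ=arccos(-0.6151)=2.2333;  θ1=γ+ψ≈1.2215
rotate P by −φ2: (0.1045, 0.0459, -0.4668)
  A=0.0955, B=-0.4668, C=(l²−L²−A²−y'²−z²)/(2L)=0.0544
  √(A²+B²)=0.4765;  θ2 = -1.3691+1.4564 ≈ 0.0873
φ3=240.0° → target in arm frame (-0.0125, -0.1135)
  A cos θ + B sin θ = C:  0.2125·cos θ + -0.4668·sin θ = -0.1798
  γ=atan2(-0.4668,0.2125)=-1.1435;  ψ=arccos(-0.3505)=1.9289;  θ3=γ+ψ≈0.7854

θ₁ = 1.2215, θ₂ = 0.0873, θ₃ = 0.7854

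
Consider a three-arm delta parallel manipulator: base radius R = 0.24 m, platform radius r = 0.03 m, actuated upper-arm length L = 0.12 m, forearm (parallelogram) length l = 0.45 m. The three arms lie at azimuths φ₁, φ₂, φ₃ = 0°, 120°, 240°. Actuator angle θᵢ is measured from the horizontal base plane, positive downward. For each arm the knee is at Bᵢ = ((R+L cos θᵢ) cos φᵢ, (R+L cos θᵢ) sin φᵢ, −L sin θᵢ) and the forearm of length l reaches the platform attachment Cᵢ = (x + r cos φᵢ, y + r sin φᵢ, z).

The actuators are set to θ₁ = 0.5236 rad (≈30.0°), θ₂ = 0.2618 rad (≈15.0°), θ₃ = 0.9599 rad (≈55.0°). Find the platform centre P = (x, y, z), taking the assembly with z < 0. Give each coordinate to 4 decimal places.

φ1=0.0°: virtual centre (0.3139, 0.0000, -0.0600), radius l
φ2=120.0°: virtual centre (-0.1630, 0.2822, -0.0311), radius l
arm 3 at φ=240.0°: e+L cos θ3 = 0.2788;  O3 = (-0.1394, -0.2415, -0.0983)
eliminate P² terms by subtracting sphere 1 from 2 and 3
linear system: -0.9538x+0.5645y = 0.0050−0.0579z; -0.9067x+-0.4830y = -0.0147−-0.0766z
det = 0.9724;  x = 0.0061+-0.0157z,  y = 0.0191+-0.1291z
quadratic in z: (1.0169)z²+(0.1247)z+(-0.1038)=0, √Δ=0.6615 → z ∈ {-0.3866, 0.2639}; z = -0.3866 (taking z<0)
x = 0.0121, y = 0.0691

(0.0121, 0.0691, -0.3866)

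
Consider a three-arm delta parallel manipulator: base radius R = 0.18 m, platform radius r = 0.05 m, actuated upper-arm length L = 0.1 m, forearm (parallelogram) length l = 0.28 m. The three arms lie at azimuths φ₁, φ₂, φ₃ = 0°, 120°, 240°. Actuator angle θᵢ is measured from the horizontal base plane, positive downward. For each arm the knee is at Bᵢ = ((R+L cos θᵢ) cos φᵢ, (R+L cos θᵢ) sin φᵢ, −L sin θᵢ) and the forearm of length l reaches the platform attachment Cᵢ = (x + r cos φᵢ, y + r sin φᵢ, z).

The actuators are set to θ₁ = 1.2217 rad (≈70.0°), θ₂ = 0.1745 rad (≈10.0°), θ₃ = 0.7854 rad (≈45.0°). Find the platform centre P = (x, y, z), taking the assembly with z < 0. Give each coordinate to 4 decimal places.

φ1=0.0°: virtual centre (0.1642, 0.0000, -0.0940), radius l
φ2=120.0°: virtual centre (-0.1142, 0.1979, -0.0174), radius l
arm 3 at φ=240.0°: (R−r)+L cos θ3 = 0.2007;  S3 = (-0.1004, -0.1738, -0.0707)
|S₂|²−|S₁|² = 0.0167;  |S₃|²−|S₁|² = 0.0095
linear system: -0.5569x+0.3957y = 0.0167−0.1532z; -0.5291x+-0.3476y = 0.0095−0.0465z
det = 0.4030;  x = -0.0237+0.1778z,  y = 0.0088+-0.1369z
into |P−S₁|² = l²: 1.0504z² + 0.1187z + -0.0342 = 0;  Δ = 0.1576;  z = -0.2455 or 0.1325 → z<0 root = -0.2455
x = -0.0674, y = 0.0424

(-0.0674, 0.0424, -0.2455)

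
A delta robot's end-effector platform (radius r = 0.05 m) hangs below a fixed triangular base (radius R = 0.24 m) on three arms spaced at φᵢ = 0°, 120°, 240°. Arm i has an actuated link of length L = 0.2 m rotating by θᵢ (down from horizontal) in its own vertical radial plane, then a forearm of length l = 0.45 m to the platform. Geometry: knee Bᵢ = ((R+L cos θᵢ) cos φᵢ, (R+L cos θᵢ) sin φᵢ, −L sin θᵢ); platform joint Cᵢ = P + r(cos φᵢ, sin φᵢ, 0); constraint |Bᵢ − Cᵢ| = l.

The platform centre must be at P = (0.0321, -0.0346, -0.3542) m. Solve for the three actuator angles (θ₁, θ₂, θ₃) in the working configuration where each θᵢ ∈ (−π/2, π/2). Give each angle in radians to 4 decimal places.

rotate P by −φ1: (0.0321, -0.0346, -0.3542)
  A cos θ + B sin θ = C:  0.1579·cos θ + -0.3542·sin θ = 0.0273
  γ=atan2(-0.3542,0.1579)=-1.1514;  ψ=arccos(0.0704)=1.5004;  θ1=γ+ψ≈0.3489
arm 2 (φ=120.0°): x'=-0.0460, y'=-0.0105
  A cos θ + B sin θ = C:  0.2360·cos θ + -0.3542·sin θ = -0.0469
  θ2 = atan2(B,A) + arccos(C/0.4256) = 0.6982
rotate P by −φ3: (0.0139, 0.0451, -0.3542)
  A cos θ + B sin θ = C:  0.1761·cos θ + -0.3542·sin θ = 0.0100
  θ3 = atan2(B,A) + arccos(C/0.3956) = 0.4361

θ₁ = 0.3489, θ₂ = 0.6982, θ₃ = 0.4361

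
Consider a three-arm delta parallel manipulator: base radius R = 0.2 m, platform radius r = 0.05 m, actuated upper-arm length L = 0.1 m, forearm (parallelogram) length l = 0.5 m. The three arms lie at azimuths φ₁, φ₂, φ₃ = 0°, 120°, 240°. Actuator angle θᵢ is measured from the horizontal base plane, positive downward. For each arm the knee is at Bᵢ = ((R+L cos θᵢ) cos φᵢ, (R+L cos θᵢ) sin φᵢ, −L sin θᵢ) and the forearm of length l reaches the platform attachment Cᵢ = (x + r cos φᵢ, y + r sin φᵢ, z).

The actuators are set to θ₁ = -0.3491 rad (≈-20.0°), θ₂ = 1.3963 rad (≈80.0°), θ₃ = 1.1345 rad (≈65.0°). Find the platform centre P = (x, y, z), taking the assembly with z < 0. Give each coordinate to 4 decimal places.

(0.2086, -0.0320, -0.4635)

centre 1 = (0.2440·cos0.0°, 0.2440·sin0.0°, 0.0342) = (0.2440, 0.0000, 0.0342)
φ2=120.0°: virtual centre (-0.0837, 0.1449, -0.0985), radius l
φ3=240.0°: virtual centre (-0.0961, -0.1665, -0.0906), radius l
subtract pairs → two planes through P
linear system: -0.6553x+0.2899y = -0.0230−-0.2654z; -0.6802x+-0.3330y = -0.0155−-0.2497z
Cramer: x(z) = 0.0292-0.3870z;  y(z) = -0.0132+0.0407z
sphere 1 gives Az²+Bz+C=0 with A=1.1514, B=0.0967, C=-0.2026;  B²−4AC=0.9422;  roots -0.4635, 0.3795;  negative root z = -0.4635
x = 0.2086, y = -0.0320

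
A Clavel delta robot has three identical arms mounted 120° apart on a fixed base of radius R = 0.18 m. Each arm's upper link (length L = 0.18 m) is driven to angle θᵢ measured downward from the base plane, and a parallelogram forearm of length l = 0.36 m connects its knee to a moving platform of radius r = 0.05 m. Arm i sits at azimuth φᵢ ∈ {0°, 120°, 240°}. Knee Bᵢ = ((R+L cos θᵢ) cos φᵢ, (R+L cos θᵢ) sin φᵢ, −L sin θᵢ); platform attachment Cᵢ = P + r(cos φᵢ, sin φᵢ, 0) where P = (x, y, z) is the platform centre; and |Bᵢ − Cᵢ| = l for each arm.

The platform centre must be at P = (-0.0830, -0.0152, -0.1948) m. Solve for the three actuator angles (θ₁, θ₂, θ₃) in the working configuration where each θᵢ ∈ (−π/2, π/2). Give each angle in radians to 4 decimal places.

φ1=0.0° → target in arm frame (-0.0830, -0.0152)
  e−x'=0.2130;  (l²−L²−(e−x')²−y'²−z²)/2L = 0.0379
  θ1 = atan2(B,A) + arccos(C/0.2886) = 0.6982
rotate P by −φ2: (0.0283, 0.0795, -0.1948)
  e−x'=0.1017;  (l²−L²−(e−x')²−y'²−z²)/2L = 0.1183
  γ=atan2(-0.1948,0.1017)=-1.0898;  ψ=arccos(0.5385)=1.0021;  θ2=γ+ψ≈-0.0877
φ3=240.0° → target in arm frame (0.0547, -0.0643)
  A=0.0753, B=-0.1948, C=(l²−L²−A²−y'²−z²)/(2L)=0.1373
  γ=atan2(-0.1948,0.0753)=-1.2018;  ψ=arccos(0.6576)=0.8532;  θ3=γ+ψ≈-0.3486

θ₁ = 0.6982, θ₂ = -0.0877, θ₃ = -0.3486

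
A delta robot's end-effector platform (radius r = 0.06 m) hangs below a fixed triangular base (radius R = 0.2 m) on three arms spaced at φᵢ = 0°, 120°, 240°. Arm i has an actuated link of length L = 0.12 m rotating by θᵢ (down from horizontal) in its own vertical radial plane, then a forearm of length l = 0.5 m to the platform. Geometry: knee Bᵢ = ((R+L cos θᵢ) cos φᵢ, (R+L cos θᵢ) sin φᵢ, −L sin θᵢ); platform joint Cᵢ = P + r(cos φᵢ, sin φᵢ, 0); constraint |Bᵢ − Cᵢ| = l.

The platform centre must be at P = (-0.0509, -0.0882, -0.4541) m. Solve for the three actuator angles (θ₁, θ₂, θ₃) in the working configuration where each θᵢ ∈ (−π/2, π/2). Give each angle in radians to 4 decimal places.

θ₁ = 0.5237, θ₂ = 0.5239, θ₃ = -0.1744

arm 1 (φ=0.0°): x'=-0.0509, y'=-0.0882
  A=0.1909, B=-0.4541, C=(l²−L²−A²−y'²−z²)/(2L)=-0.0618
  √(A²+B²)=0.4926;  θ1 = -1.1728+1.6966 ≈ 0.5237
rotate P by −φ2: (-0.0509, 0.0882, -0.4541)
  e−x'=0.1909;  (l²−L²−(e−x')²−y'²−z²)/2L = -0.0618
  γ=atan2(-0.4541,0.1909)=-1.1728;  ψ=arccos(-0.1255)=1.6966;  θ2=γ+ψ≈0.5239
rotate P by −φ3: (0.1018, 0.0000, -0.4541)
  e−x'=0.0382;  (l²−L²−(e−x')²−y'²−z²)/2L = 0.1164
  θ3 = atan2(B,A) + arccos(C/0.4557) = -0.1744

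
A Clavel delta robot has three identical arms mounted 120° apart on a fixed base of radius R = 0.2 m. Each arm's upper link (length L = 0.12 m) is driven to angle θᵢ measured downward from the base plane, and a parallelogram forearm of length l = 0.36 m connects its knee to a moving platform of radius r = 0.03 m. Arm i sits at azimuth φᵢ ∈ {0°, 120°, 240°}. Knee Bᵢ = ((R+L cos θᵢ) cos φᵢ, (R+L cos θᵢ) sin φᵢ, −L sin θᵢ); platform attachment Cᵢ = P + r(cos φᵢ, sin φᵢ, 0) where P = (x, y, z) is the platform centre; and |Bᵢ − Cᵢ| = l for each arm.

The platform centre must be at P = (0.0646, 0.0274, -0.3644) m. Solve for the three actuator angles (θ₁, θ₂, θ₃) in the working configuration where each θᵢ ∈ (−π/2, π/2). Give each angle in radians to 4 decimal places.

θ₁ = 0.6109, θ₂ = 1.0474, θ₃ = 1.3093

φ1=0.0° → target in arm frame (0.0646, 0.0274)
  A=0.1054, B=-0.3644, C=(l²−L²−A²−y'²−z²)/(2L)=-0.1227
  √(A²+B²)=0.3793;  θ1 = -1.2892+1.9002 ≈ 0.6109
arm 2 (φ=120.0°): x'=-0.0086, y'=-0.0696
  A=0.1786, B=-0.3644, C=(l²−L²−A²−y'²−z²)/(2L)=-0.2264
  γ=atan2(-0.3644,0.1786)=-1.1151;  ψ=arccos(-0.5578)=2.1625;  θ2=γ+ψ≈1.0474
φ3=240.0° → target in arm frame (-0.0560, 0.0422)
  A cos θ + B sin θ = C:  0.2260·cos θ + -0.3644·sin θ = -0.2936
  √(A²+B²)=0.4288;  θ3 = -1.0156+2.3249 ≈ 1.3093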